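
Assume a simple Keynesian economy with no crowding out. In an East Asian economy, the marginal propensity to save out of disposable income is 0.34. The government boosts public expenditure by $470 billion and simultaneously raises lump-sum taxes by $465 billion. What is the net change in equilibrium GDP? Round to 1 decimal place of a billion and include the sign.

MPC = 1 − MPS = 1 − 0.34 = 0.66.
Expenditure multiplier = 1/(1 − MPC) = 1/(1 − 0.66) = 1/0.34 ≈ 2.941.
ΔG contributes k·ΔG = (+$470 billion) / 0.34 ≈ +$1,382.4 billion.
ΔT of +$465 billion changes first-round spending by −c·ΔT = −$306.9 billion, contributing k·(−c·ΔT) = (−$306.9 billion) / 0.34 ≈ −$902.6 billion.
Net ΔY = k(ΔG − c·ΔT) = (+$163.1 billion) / 0.34 ≈ +$479.7 billion.

+$479.7 billion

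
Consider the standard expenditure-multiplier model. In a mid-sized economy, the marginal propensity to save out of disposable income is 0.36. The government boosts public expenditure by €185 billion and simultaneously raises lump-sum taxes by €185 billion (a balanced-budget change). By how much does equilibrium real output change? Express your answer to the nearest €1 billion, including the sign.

+€185 billion

MPC = 1 − MPS = 1 − 0.36 = 0.64.
Expenditure multiplier = 1/(1 − MPC) = 1/(1 − 0.64) = 1/0.36 ≈ 2.778.
ΔG contributes k·ΔG = (+€185 billion) / 0.36 ≈ +€513.9 billion.
ΔT of +€185 billion changes first-round spending by −c·ΔT = −€118.4 billion, contributing k·(−c·ΔT) = (−€118.4 billion) / 0.36 ≈ −€328.9 billion.
With ΔG = ΔT and no other leakages, the balanced-budget multiplier is 1, so ΔY = ΔG = +€185 billion.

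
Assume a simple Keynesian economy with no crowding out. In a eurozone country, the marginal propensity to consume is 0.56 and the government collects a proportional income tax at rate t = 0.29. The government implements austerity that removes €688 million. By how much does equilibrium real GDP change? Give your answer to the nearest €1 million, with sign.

−€1,142 million

Expenditure multiplier = 1/(1 − c(1−t)) = 1/(1 − 0.56×0.71) = 1/0.6024 ≈ 1.66.
ΔY = k × ΔG = (−€688 million) / 0.6024 ≈ −€1,142 million.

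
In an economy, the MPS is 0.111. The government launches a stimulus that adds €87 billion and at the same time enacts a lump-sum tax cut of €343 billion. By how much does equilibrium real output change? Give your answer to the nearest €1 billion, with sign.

+€3,531 billion

MPC = 1 − MPS = 1 − 0.111 = 0.889.
Expenditure multiplier = 1/(1 − MPC) = 1/(1 − 0.889) = 1/0.111 ≈ 9.009.
ΔG contributes k·ΔG = (+€87 billion) / 0.111 ≈ +€783.8 billion.
ΔT of −€343 billion changes first-round spending by −c·ΔT = +€304.927 billion, contributing k·(−c·ΔT) = (+€304.927 billion) / 0.111 ≈ +€2,747.1 billion.
Net ΔY = k(ΔG − c·ΔT) = (+€391.927 billion) / 0.111 ≈ +€3,531 billion.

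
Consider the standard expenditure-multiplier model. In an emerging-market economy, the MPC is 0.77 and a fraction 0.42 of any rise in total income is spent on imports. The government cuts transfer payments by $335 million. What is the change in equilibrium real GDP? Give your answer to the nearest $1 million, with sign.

−$397 million

The transfer change shifts disposable income by −$335 million, so first-round consumption changes by c·ΔTR = 0.77 × (−$335 million) = −$257.95 million.
Expenditure multiplier = 1/(1 − c + m) = 1/(1 − 0.77 + 0.42) = 1/0.65 ≈ 1.538.
The transfer multiplier is c × k ≈ 1.185, so ΔY = k × (c·ΔTR) = (−$257.95 million) / 0.65 ≈ −$397 million.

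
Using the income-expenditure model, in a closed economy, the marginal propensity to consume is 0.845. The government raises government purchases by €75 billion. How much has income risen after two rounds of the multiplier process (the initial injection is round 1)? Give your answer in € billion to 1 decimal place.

Round 1 adds ΔG = €75 billion; each later round is MPC = 0.845 times the previous.
After 2 rounds: 75 + 63.375 = ΔG·(1 − c^2)/(1 − c) = 75 × (1 − 0.714025)/0.155 ≈ €138.4 billion.

€138.4 billion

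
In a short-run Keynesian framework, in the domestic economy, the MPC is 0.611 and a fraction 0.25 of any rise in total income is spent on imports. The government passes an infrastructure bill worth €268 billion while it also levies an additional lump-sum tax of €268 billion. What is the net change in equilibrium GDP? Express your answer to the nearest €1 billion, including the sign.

+€163 billion

Expenditure multiplier = 1/(1 − c + m) = 1/(1 − 0.611 + 0.25) = 1/0.639 ≈ 1.565.
ΔG contributes k·ΔG = (+€268 billion) / 0.639 ≈ +€419.4 billion.
ΔT of +€268 billion changes first-round spending by −c·ΔT = −€163.748 billion, contributing k·(−c·ΔT) = (−€163.748 billion) / 0.639 ≈ −€256.3 billion.
Net ΔY = k(ΔG − c·ΔT) = (+€104.252 billion) / 0.639 ≈ +€163 billion.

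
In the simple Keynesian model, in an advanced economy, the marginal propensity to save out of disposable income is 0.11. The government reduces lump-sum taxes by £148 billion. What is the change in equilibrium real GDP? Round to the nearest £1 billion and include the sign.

MPC = 1 − MPS = 1 − 0.11 = 0.89.
A lump-sum tax change of −£148 billion shifts disposable income by +£148 billion; first-round consumption changes by −c × ΔT = −0.89 × (−£148 billion) = +£131.72 billion.
Expenditure multiplier = 1/(1 − MPC) = 1/(1 − 0.89) = 1/0.11 ≈ 9.091.
The tax multiplier is −c × k ≈ −8.091, so ΔY = k × (−c·ΔT) = (+£131.72 billion) / 0.11 ≈ +£1,197 billion.

+£1,197 billion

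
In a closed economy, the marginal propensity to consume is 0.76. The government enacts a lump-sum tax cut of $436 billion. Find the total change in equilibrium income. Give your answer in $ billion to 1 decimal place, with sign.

A lump-sum tax change of −$436 billion shifts disposable income by +$436 billion; first-round consumption changes by −c × ΔT = −0.76 × (−$436 billion) = +$331.36 billion.
Expenditure multiplier = 1/(1 − MPC) = 1/(1 − 0.76) = 1/0.24 ≈ 4.167.
The tax multiplier is −c × k ≈ −3.167, so ΔY = k × (−c·ΔT) = (+$331.36 billion) / 0.24 ≈ +$1,380.7 billion.

+$1,380.7 billion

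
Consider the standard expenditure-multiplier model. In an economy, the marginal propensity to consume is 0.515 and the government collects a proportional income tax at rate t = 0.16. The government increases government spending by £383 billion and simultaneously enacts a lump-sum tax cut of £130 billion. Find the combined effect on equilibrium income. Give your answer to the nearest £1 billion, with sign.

Expenditure multiplier = 1/(1 − c(1−t)) = 1/(1 − 0.515×0.84) = 1/0.5674 ≈ 1.762.
ΔG contributes k·ΔG = (+£383 billion) / 0.5674 ≈ +£675 billion.
ΔT of −£130 billion changes first-round spending by −c·ΔT = +£66.95 billion, contributing k·(−c·ΔT) = (+£66.95 billion) / 0.5674 ≈ +£118 billion.
Net ΔY = k(ΔG − c·ΔT) = (+£449.95 billion) / 0.5674 ≈ +£793 billion.

+£793 billion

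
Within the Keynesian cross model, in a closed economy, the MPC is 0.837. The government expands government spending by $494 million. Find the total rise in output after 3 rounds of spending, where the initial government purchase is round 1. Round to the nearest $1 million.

Round 1 adds ΔG = $494 million; each later round is MPC = 0.837 times the previous.
After 3 rounds: 494 + 413.478 + 346.081086 = ΔG·(1 − c^3)/(1 − c) = 494 × (1 − 0.586376253)/0.163 ≈ $1,254 million.

$1,254 million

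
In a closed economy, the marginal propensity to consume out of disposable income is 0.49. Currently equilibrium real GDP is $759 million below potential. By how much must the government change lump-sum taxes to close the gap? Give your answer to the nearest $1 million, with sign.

−$790 million

Spending multiplier = 1/(1 − MPC) = 1/(1 − 0.49) = 1/0.51 ≈ 1.961.
Tax multiplier = −c·k = −0.49/0.51 ≈ −0.961. Need ΔY = +$759 million, so ΔT = ΔY/(−c·k) = −(+$759 million) × 0.51 / 0.49 ≈ −$790 million.
The government should cut lump-sum taxes by $790 million.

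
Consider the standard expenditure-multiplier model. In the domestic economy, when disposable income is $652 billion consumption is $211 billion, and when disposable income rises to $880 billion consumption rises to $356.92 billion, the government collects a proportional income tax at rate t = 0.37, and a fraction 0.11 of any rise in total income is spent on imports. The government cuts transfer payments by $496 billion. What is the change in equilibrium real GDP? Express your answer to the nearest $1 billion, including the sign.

MPC = ΔC/ΔYd = (356.92 − 211)/(880 − 652) = 145.92/228 = 0.64.
The transfer change shifts disposable income by −$496 billion, so first-round consumption changes by c·ΔTR = 0.64 × (−$496 billion) = −$317.44 billion.
Expenditure multiplier = 1/(1 − c(1−t) + m) = 1/(1 − 0.64×0.63 + 0.11) = 1/0.7068 ≈ 1.415.
The transfer multiplier is c × k ≈ 0.905, so ΔY = k × (c·ΔTR) = (−$317.44 billion) / 0.7068 ≈ −$449 billion.

−$449 billion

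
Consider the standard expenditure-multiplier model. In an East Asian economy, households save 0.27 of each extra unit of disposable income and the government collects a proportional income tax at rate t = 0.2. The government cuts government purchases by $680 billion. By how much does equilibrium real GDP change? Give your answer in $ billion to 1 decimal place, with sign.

−$1,634.6 billion

MPC = 1 − MPS = 1 − 0.27 = 0.73.
Government-spending multiplier = 1/(1 − c(1−t)) = 1/(1 − 0.73×0.8) = 1/0.416 ≈ 2.404.
ΔY = k × ΔG = (−$680 billion) / 0.416 ≈ −$1,634.6 billion.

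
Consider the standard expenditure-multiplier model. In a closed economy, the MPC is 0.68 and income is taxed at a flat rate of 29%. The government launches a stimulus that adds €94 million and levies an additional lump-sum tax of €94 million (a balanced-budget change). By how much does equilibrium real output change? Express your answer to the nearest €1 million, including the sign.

Expenditure multiplier = 1/(1 − c(1−t)) = 1/(1 − 0.68×0.71) = 1/0.5172 ≈ 1.933.
ΔG contributes k·ΔG = (+€94 million) / 0.5172 ≈ +€181.7 million.
ΔT of +€94 million changes first-round spending by −c·ΔT = −€63.92 million, contributing k·(−c·ΔT) = (−€63.92 million) / 0.5172 ≈ −€123.6 million.
Net ΔY = k(ΔG − c·ΔT) = (+€30.08 million) / 0.5172 ≈ +€58 million.

+€58 million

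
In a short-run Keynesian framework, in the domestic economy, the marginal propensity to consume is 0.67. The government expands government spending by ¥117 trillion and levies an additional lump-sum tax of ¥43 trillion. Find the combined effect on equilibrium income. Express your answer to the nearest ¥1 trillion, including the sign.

Expenditure multiplier = 1/(1 − MPC) = 1/(1 − 0.67) = 1/0.33 ≈ 3.03.
ΔG contributes k·ΔG = (+¥117 trillion) / 0.33 ≈ +¥354.5 trillion.
ΔT of +¥43 trillion changes first-round spending by −c·ΔT = −¥28.81 trillion, contributing k·(−c·ΔT) = (−¥28.81 trillion) / 0.33 ≈ −¥87.3 trillion.
Net ΔY = k(ΔG − c·ΔT) = (+¥88.19 trillion) / 0.33 ≈ +¥267 trillion.

+¥267 trillion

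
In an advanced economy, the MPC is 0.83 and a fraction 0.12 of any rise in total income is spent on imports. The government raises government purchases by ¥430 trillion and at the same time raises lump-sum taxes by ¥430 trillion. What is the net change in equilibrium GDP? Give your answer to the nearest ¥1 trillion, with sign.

+¥252 trillion

Expenditure multiplier = 1/(1 − c + m) = 1/(1 − 0.83 + 0.12) = 1/0.29 ≈ 3.448.
ΔG contributes k·ΔG = (+¥430 trillion) / 0.29 ≈ +¥1,482.8 trillion.
ΔT of +¥430 trillion changes first-round spending by −c·ΔT = −¥356.9 trillion, contributing k·(−c·ΔT) = (−¥356.9 trillion) / 0.29 ≈ −¥1,230.7 trillion.
Net ΔY = k(ΔG − c·ΔT) = (+¥73.1 trillion) / 0.29 ≈ +¥252 trillion.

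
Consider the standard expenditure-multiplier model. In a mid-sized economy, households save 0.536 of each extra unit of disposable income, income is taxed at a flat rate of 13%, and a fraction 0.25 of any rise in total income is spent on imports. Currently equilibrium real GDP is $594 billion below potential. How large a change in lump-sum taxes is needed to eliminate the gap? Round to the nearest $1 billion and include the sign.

−$1,083 billion

MPC = 1 − MPS = 1 − 0.536 = 0.464.
Spending multiplier = 1/(1 − c(1−t) + m) = 1/(1 − 0.464×0.87 + 0.25) = 1/0.84632 ≈ 1.182.
Tax multiplier = −c·k = −0.464/0.84632 ≈ −0.548. Need ΔY = +$594 billion, so ΔT = ΔY/(−c·k) = −(+$594 billion) × 0.84632 / 0.464 ≈ −$1,083 billion.
The government should cut lump-sum taxes by $1,083 billion.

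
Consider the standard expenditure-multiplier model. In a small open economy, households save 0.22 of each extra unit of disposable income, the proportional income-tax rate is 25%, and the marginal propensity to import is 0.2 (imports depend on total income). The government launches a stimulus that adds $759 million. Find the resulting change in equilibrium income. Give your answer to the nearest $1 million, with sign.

+$1,234 million

MPC = 1 − MPS = 1 − 0.22 = 0.78.
Government-spending multiplier = 1/(1 − c(1−t) + m) = 1/(1 − 0.78×0.75 + 0.2) = 1/0.615 ≈ 1.626.
ΔY = k × ΔG = (+$759 million) / 0.615 ≈ +$1,234 million.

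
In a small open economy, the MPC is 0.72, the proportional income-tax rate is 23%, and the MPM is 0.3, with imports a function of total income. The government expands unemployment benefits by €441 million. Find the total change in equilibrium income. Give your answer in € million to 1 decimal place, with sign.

The transfer change shifts disposable income by +€441 million, so first-round consumption changes by c·ΔTR = 0.72 × (+€441 million) = +€317.52 million.
Expenditure multiplier = 1/(1 − c(1−t) + m) = 1/(1 − 0.72×0.77 + 0.3) = 1/0.7456 ≈ 1.341.
The transfer multiplier is c × k ≈ 0.966, so ΔY = k × (c·ΔTR) = (+€317.52 million) / 0.7456 ≈ +€425.9 million.

+€425.9 million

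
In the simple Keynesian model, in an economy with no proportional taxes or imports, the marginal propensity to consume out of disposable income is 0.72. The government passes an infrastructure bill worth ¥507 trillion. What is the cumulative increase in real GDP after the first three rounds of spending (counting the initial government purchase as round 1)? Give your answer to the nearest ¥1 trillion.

Round 1 adds ΔG = ¥507 trillion; each later round is MPC = 0.72 times the previous.
After 3 rounds: 507 + 365.04 + 262.8288 = ΔG·(1 − c^3)/(1 − c) = 507 × (1 − 0.373248)/0.28 ≈ ¥1,135 trillion.

¥1,135 trillion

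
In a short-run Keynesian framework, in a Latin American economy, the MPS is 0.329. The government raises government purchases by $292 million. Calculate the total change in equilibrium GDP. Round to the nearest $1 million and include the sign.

MPC = 1 − MPS = 1 − 0.329 = 0.671.
Expenditure multiplier = 1/(1 − MPC) = 1/(1 − 0.671) = 1/0.329 ≈ 3.04.
ΔY = k × ΔG = (+$292 million) / 0.329 ≈ +$888 million.

+$888 million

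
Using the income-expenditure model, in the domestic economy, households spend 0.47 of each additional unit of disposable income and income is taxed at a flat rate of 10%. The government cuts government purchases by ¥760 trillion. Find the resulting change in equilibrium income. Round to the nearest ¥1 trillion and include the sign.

Government-spending multiplier = 1/(1 − c(1−t)) = 1/(1 − 0.47×0.9) = 1/0.577 ≈ 1.733.
ΔY = k × ΔG = (−¥760 trillion) / 0.577 ≈ −¥1,317 trillion.

−¥1,317 trillion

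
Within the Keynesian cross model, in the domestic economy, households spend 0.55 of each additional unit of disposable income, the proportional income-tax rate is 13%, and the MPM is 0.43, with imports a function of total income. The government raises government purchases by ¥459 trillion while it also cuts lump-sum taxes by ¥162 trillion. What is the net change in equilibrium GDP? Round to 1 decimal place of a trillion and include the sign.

Expenditure multiplier = 1/(1 − c(1−t) + m) = 1/(1 − 0.55×0.87 + 0.43) = 1/0.9515 ≈ 1.051.
ΔG contributes k·ΔG = (+¥459 trillion) / 0.9515 ≈ +¥482.4 trillion.
ΔT of −¥162 trillion changes first-round spending by −c·ΔT = +¥89.1 trillion, contributing k·(−c·ΔT) = (+¥89.1 trillion) / 0.9515 ≈ +¥93.6 trillion.
Net ΔY = k(ΔG − c·ΔT) = (+¥548.1 trillion) / 0.9515 ≈ +¥576 trillion.

+¥576.0 trillion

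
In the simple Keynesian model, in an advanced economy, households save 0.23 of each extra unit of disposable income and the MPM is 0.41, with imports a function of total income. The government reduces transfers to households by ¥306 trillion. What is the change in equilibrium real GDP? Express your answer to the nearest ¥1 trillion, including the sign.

−¥368 trillion

MPC = 1 − MPS = 1 − 0.23 = 0.77.
The transfer change shifts disposable income by −¥306 trillion, so first-round consumption changes by c·ΔTR = 0.77 × (−¥306 trillion) = −¥235.62 trillion.
Expenditure multiplier = 1/(1 − c + m) = 1/(1 − 0.77 + 0.41) = 1/0.64 ≈ 1.563.
The transfer multiplier is c × k ≈ 1.203, so ΔY = k × (c·ΔTR) = (−¥235.62 trillion) / 0.64 ≈ −¥368 trillion.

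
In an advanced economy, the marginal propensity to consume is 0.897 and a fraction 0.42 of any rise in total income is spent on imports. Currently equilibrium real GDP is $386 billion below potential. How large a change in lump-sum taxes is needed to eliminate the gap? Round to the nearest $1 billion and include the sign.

Spending multiplier = 1/(1 − c + m) = 1/(1 − 0.897 + 0.42) = 1/0.523 ≈ 1.912.
Tax multiplier = −c·k = −0.897/0.523 ≈ −1.715. Need ΔY = +$386 billion, so ΔT = ΔY/(−c·k) = −(+$386 billion) × 0.523 / 0.897 ≈ −$225 billion.
The government should cut lump-sum taxes by $225 billion.

−$225 billion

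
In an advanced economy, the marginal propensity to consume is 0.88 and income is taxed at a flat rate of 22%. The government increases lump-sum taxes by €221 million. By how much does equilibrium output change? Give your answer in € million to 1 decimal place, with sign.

A lump-sum tax change of +€221 million shifts disposable income by −€221 million; first-round consumption changes by −c × ΔT = −0.88 × (+€221 million) = −€194.48 million.
Expenditure multiplier = 1/(1 − c(1−t)) = 1/(1 − 0.88×0.78) = 1/0.3136 ≈ 3.189.
The tax multiplier is −c × k ≈ −2.806, so ΔY = k × (−c·ΔT) = (−€194.48 million) / 0.3136 ≈ −€620.2 million.

−€620.2 million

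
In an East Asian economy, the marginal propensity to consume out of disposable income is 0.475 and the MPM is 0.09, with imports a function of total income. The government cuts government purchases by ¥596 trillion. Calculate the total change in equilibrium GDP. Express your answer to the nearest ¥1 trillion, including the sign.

Expenditure multiplier = 1/(1 − c + m) = 1/(1 − 0.475 + 0.09) = 1/0.615 ≈ 1.626.
ΔY = k × ΔG = (−¥596 trillion) / 0.615 ≈ −¥969 trillion.

−¥969 trillion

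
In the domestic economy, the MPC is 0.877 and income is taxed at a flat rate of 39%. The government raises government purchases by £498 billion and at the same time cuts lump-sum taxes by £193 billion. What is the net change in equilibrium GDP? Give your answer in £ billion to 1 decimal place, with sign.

Expenditure multiplier = 1/(1 − c(1−t)) = 1/(1 − 0.877×0.61) = 1/0.46503 ≈ 2.15.
ΔG contributes k·ΔG = (+£498 billion) / 0.46503 ≈ +£1,070.9 billion.
ΔT of −£193 billion changes first-round spending by −c·ΔT = +£169.261 billion, contributing k·(−c·ΔT) = (+£169.261 billion) / 0.46503 ≈ +£364 billion.
Net ΔY = k(ΔG − c·ΔT) = (+£667.261 billion) / 0.46503 ≈ +£1,434.9 billion.

+£1,434.9 billion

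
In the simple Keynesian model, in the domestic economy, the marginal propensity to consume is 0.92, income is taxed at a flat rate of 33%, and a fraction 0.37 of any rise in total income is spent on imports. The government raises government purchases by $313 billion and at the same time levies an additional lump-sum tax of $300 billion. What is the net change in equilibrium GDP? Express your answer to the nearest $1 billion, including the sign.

Expenditure multiplier = 1/(1 − c(1−t) + m) = 1/(1 − 0.92×0.67 + 0.37) = 1/0.7536 ≈ 1.327.
ΔG contributes k·ΔG = (+$313 billion) / 0.7536 ≈ +$415.3 billion.
ΔT of +$300 billion changes first-round spending by −c·ΔT = −$276 billion, contributing k·(−c·ΔT) = (−$276 billion) / 0.7536 ≈ −$366.2 billion.
Net ΔY = k(ΔG − c·ΔT) = (+$37 billion) / 0.7536 ≈ +$49 billion.

+$49 billion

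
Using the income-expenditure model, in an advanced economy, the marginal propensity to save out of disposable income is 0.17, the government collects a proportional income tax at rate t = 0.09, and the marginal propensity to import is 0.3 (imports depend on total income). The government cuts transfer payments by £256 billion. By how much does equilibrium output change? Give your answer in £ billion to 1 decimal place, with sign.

−£390.1 billion

MPC = 1 − MPS = 1 − 0.17 = 0.83.
The transfer change shifts disposable income by −£256 billion, so first-round consumption changes by c·ΔTR = 0.83 × (−£256 billion) = −£212.48 billion.
Expenditure multiplier = 1/(1 − c(1−t) + m) = 1/(1 − 0.83×0.91 + 0.3) = 1/0.5447 ≈ 1.836.
The transfer multiplier is c × k ≈ 1.524, so ΔY = k × (c·ΔTR) = (−£212.48 billion) / 0.5447 ≈ −£390.1 billion.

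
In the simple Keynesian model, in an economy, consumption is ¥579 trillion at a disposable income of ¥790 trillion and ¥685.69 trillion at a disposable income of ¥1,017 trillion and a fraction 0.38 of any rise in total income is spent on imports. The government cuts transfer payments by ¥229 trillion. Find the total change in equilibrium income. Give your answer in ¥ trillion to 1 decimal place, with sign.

−¥118.3 trillion

MPC = ΔC/ΔYd = (685.69 − 579)/(1,017 − 790) = 106.69/227 = 0.47.
The transfer change shifts disposable income by −¥229 trillion, so first-round consumption changes by c·ΔTR = 0.47 × (−¥229 trillion) = −¥107.63 trillion.
Expenditure multiplier = 1/(1 − c + m) = 1/(1 − 0.47 + 0.38) = 1/0.91 ≈ 1.099.
The transfer multiplier is c × k ≈ 0.516, so ΔY = k × (c·ΔTR) = (−¥107.63 trillion) / 0.91 ≈ −¥118.3 trillion.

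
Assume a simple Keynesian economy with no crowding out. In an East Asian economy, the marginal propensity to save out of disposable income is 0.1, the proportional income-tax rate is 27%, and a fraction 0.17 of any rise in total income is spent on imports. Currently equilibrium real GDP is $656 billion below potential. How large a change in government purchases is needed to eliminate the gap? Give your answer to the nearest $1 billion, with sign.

+$337 billion

MPC = 1 − MPS = 1 − 0.1 = 0.9.
Spending multiplier = 1/(1 − c(1−t) + m) = 1/(1 − 0.9×0.73 + 0.17) = 1/0.513 ≈ 1.949.
Need ΔY = +$656 billion, so ΔG = ΔY/k = (+$656 billion) × 0.513 ≈ +$337 billion.
The government should increase government purchases by $337 billion.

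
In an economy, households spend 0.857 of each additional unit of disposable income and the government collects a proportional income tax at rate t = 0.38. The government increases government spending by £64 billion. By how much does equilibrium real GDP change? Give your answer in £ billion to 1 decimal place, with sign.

Spending multiplier = 1/(1 − c(1−t)) = 1/(1 − 0.857×0.62) = 1/0.46866 ≈ 2.134.
ΔY = k × ΔG = (+£64 billion) / 0.46866 ≈ +£136.6 billion.

+£136.6 billion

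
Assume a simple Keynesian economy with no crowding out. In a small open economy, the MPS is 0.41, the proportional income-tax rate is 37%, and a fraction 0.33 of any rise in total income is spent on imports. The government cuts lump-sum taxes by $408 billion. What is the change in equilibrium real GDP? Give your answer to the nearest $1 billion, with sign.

+$251 billion

MPC = 1 − MPS = 1 − 0.41 = 0.59.
A lump-sum tax change of −$408 billion shifts disposable income by +$408 billion; first-round consumption changes by −c × ΔT = −0.59 × (−$408 billion) = +$240.72 billion.
Expenditure multiplier = 1/(1 − c(1−t) + m) = 1/(1 − 0.59×0.63 + 0.33) = 1/0.9583 ≈ 1.044.
The tax multiplier is −c × k ≈ −0.616, so ΔY = k × (−c·ΔT) = (+$240.72 billion) / 0.9583 ≈ +$251 billion.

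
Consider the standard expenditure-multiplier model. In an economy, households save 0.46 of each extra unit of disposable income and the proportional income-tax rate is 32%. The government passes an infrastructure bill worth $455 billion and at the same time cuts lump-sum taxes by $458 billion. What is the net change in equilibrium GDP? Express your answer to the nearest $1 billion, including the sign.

MPC = 1 − MPS = 1 − 0.46 = 0.54.
Expenditure multiplier = 1/(1 − c(1−t)) = 1/(1 − 0.54×0.68) = 1/0.6328 ≈ 1.58.
ΔG contributes k·ΔG = (+$455 billion) / 0.6328 ≈ +$719 billion.
ΔT of −$458 billion changes first-round spending by −c·ΔT = +$247.32 billion, contributing k·(−c·ΔT) = (+$247.32 billion) / 0.6328 ≈ +$390.8 billion.
Net ΔY = k(ΔG − c·ΔT) = (+$702.32 billion) / 0.6328 ≈ +$1,110 billion.

+$1,110 billion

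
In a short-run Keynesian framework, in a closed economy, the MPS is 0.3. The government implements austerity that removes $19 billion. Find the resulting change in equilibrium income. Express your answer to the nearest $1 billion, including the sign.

MPC = 1 − MPS = 1 − 0.3 = 0.7.
Expenditure multiplier = 1/(1 − MPC) = 1/(1 − 0.7) = 1/0.3 ≈ 3.333.
ΔY = k × ΔG = (−$19 billion) / 0.3 ≈ −$63 billion.

−$63 billion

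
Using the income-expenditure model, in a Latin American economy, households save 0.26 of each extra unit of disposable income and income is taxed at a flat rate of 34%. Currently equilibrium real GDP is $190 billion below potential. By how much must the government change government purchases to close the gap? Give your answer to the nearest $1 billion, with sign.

MPC = 1 − MPS = 1 − 0.26 = 0.74.
Spending multiplier = 1/(1 − c(1−t)) = 1/(1 − 0.74×0.66) = 1/0.5116 ≈ 1.955.
Need ΔY = +$190 billion, so ΔG = ΔY/k = (+$190 billion) × 0.5116 ≈ +$97 billion.
The government should increase government purchases by $97 billion.

+$97 billion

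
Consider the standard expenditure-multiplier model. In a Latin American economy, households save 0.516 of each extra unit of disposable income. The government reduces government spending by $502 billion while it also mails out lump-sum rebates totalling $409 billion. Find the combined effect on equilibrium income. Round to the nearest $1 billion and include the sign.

−$589 billion

MPC = 1 − MPS = 1 − 0.516 = 0.484.
Expenditure multiplier = 1/(1 − MPC) = 1/(1 − 0.484) = 1/0.516 ≈ 1.938.
ΔG contributes k·ΔG = (−$502 billion) / 0.516 ≈ −$972.9 billion.
ΔT of −$409 billion changes first-round spending by −c·ΔT = +$197.956 billion, contributing k·(−c·ΔT) = (+$197.956 billion) / 0.516 ≈ +$383.6 billion.
Net ΔY = k(ΔG − c·ΔT) = (−$304.044 billion) / 0.516 ≈ −$589 billion.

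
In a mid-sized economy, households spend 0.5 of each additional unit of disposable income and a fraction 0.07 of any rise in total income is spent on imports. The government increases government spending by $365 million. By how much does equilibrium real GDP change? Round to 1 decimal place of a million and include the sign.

+$640.4 million

Government-spending multiplier = 1/(1 − c + m) = 1/(1 − 0.5 + 0.07) = 1/0.57 ≈ 1.754.
ΔY = k × ΔG = (+$365 million) / 0.57 ≈ +$640.4 million.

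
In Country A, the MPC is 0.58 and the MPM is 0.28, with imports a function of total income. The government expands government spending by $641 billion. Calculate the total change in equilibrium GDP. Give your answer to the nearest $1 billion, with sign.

+$916 billion

Government-spending multiplier = 1/(1 − c + m) = 1/(1 − 0.58 + 0.28) = 1/0.7 ≈ 1.429.
ΔY = k × ΔG = (+$641 billion) / 0.7 ≈ +$916 billion.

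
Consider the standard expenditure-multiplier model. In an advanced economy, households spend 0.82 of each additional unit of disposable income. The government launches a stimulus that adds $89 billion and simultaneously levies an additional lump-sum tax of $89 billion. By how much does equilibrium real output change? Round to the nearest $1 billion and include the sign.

+$89 billion

Expenditure multiplier = 1/(1 − MPC) = 1/(1 − 0.82) = 1/0.18 ≈ 5.556.
ΔG contributes k·ΔG = (+$89 billion) / 0.18 ≈ +$494.4 billion.
ΔT of +$89 billion changes first-round spending by −c·ΔT = −$72.98 billion, contributing k·(−c·ΔT) = (−$72.98 billion) / 0.18 ≈ −$405.4 billion.
With ΔG = ΔT and no other leakages, the balanced-budget multiplier is 1, so ΔY = ΔG = +$89 billion.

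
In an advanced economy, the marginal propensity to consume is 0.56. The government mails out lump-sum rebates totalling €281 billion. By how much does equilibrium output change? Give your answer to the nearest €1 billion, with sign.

+€358 billion

A lump-sum tax change of −€281 billion shifts disposable income by +€281 billion; first-round consumption changes by −c × ΔT = −0.56 × (−€281 billion) = +€157.36 billion.
Expenditure multiplier = 1/(1 − MPC) = 1/(1 − 0.56) = 1/0.44 ≈ 2.273.
The tax multiplier is −c × k ≈ −1.273, so ΔY = k × (−c·ΔT) = (+€157.36 billion) / 0.44 ≈ +€358 billion.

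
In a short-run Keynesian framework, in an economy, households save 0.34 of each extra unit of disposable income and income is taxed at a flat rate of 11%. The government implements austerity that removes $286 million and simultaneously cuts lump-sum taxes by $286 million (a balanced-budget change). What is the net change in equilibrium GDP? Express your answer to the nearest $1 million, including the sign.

MPC = 1 − MPS = 1 − 0.34 = 0.66.
Expenditure multiplier = 1/(1 − c(1−t)) = 1/(1 − 0.66×0.89) = 1/0.4126 ≈ 2.424.
ΔG contributes k·ΔG = (−$286 million) / 0.4126 ≈ −$693.2 million.
ΔT of −$286 million changes first-round spending by −c·ΔT = +$188.76 million, contributing k·(−c·ΔT) = (+$188.76 million) / 0.4126 ≈ +$457.5 million.
Net ΔY = k(ΔG − c·ΔT) = (−$97.24 million) / 0.4126 ≈ −$236 million.

−$236 million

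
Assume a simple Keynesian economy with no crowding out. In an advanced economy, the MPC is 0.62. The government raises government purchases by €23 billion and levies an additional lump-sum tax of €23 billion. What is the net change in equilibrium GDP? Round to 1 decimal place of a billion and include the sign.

+€23.0 billion

Expenditure multiplier = 1/(1 − MPC) = 1/(1 − 0.62) = 1/0.38 ≈ 2.632.
ΔG contributes k·ΔG = (+€23 billion) / 0.38 ≈ +€60.5 billion.
ΔT of +€23 billion changes first-round spending by −c·ΔT = −€14.26 billion, contributing k·(−c·ΔT) = (−€14.26 billion) / 0.38 ≈ −€37.5 billion.
With ΔG = ΔT and no other leakages, the balanced-budget multiplier is 1, so ΔY = ΔG = +€23 billion.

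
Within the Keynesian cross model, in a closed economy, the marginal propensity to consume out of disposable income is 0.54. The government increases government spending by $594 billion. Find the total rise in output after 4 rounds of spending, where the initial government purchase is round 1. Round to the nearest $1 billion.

Round 1 adds ΔG = $594 billion; each later round is MPC = 0.54 times the previous.
After 4 rounds: 594 + 320.76 + 173.2104 + 93.533616 = ΔG·(1 − c^4)/(1 − c) = 594 × (1 − 0.08503056)/0.46 ≈ $1,182 billion.

$1,182 billion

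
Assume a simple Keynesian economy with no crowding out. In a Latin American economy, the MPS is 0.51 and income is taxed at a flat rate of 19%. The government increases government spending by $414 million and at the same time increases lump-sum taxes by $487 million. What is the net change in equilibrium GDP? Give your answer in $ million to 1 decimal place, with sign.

+$290.8 million

MPC = 1 − MPS = 1 − 0.51 = 0.49.
Expenditure multiplier = 1/(1 − c(1−t)) = 1/(1 − 0.49×0.81) = 1/0.6031 ≈ 1.658.
ΔG contributes k·ΔG = (+$414 million) / 0.6031 ≈ +$686.5 million.
ΔT of +$487 million changes first-round spending by −c·ΔT = −$238.63 million, contributing k·(−c·ΔT) = (−$238.63 million) / 0.6031 ≈ −$395.7 million.
Net ΔY = k(ΔG − c·ΔT) = (+$175.37 million) / 0.6031 ≈ +$290.8 million.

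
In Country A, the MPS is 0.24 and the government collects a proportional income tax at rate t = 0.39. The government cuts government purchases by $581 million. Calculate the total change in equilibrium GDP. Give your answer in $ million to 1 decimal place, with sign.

MPC = 1 − MPS = 1 − 0.24 = 0.76.
Expenditure multiplier = 1/(1 − c(1−t)) = 1/(1 − 0.76×0.61) = 1/0.5364 ≈ 1.864.
ΔY = k × ΔG = (−$581 million) / 0.5364 ≈ −$1,083.1 million.

−$1,083.1 million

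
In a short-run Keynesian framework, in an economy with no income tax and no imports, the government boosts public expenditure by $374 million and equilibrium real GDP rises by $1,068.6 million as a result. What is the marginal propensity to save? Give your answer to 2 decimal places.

0.35

Implied spending multiplier k = ΔY/ΔG = 1,068.6/374 ≈ 2.8572.
Since k = 1/(1 − MPC), MPC = 1 − 1/k = 1 − ΔG/ΔY = 1 − 374/1,068.6 ≈ 0.65.
MPS = 1 − MPC = 0.35.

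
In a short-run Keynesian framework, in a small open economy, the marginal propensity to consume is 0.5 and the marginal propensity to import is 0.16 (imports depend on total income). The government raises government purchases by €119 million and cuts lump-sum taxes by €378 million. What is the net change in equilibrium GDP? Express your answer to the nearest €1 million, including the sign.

+€467 million

Expenditure multiplier = 1/(1 − c + m) = 1/(1 − 0.5 + 0.16) = 1/0.66 ≈ 1.515.
ΔG contributes k·ΔG = (+€119 million) / 0.66 ≈ +€180.3 million.
ΔT of −€378 million changes first-round spending by −c·ΔT = +€189 million, contributing k·(−c·ΔT) = (+€189 million) / 0.66 ≈ +€286.4 million.
Net ΔY = k(ΔG − c·ΔT) = (+€308 million) / 0.66 ≈ +€467 million.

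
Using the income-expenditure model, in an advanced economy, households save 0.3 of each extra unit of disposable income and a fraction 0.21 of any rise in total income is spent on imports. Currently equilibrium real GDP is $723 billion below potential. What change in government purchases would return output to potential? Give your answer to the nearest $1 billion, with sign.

+$369 billion

MPC = 1 − MPS = 1 − 0.3 = 0.7.
Spending multiplier = 1/(1 − c + m) = 1/(1 − 0.7 + 0.21) = 1/0.51 ≈ 1.961.
Need ΔY = +$723 billion, so ΔG = ΔY/k = (+$723 billion) × 0.51 ≈ +$369 billion.
The government should increase government purchases by $369 billion.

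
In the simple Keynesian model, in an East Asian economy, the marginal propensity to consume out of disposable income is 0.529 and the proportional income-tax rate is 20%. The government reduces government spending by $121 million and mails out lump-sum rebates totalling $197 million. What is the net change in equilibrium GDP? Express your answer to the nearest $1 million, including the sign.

Expenditure multiplier = 1/(1 − c(1−t)) = 1/(1 − 0.529×0.8) = 1/0.5768 ≈ 1.734.
ΔG contributes k·ΔG = (−$121 million) / 0.5768 ≈ −$209.8 million.
ΔT of −$197 million changes first-round spending by −c·ΔT = +$104.213 million, contributing k·(−c·ΔT) = (+$104.213 million) / 0.5768 ≈ +$180.7 million.
Net ΔY = k(ΔG − c·ΔT) = (−$16.787 million) / 0.5768 ≈ −$29 million.

−$29 million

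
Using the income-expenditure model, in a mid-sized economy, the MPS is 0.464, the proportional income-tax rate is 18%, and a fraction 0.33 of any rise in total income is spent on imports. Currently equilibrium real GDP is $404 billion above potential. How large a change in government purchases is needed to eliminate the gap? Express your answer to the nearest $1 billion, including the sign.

MPC = 1 − MPS = 1 − 0.464 = 0.536.
Spending multiplier = 1/(1 − c(1−t) + m) = 1/(1 − 0.536×0.82 + 0.33) = 1/0.89048 ≈ 1.123.
Need ΔY = −$404 billion, so ΔG = ΔY/k = (−$404 billion) × 0.89048 ≈ −$360 billion.
The government should cut government purchases by $360 billion.

−$360 billion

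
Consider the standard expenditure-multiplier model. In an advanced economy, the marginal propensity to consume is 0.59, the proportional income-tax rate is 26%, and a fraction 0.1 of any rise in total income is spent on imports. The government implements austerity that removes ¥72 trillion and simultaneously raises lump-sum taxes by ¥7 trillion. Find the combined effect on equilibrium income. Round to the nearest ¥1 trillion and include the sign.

−¥115 trillion

Expenditure multiplier = 1/(1 − c(1−t) + m) = 1/(1 − 0.59×0.74 + 0.1) = 1/0.6634 ≈ 1.507.
ΔG contributes k·ΔG = (−¥72 trillion) / 0.6634 ≈ −¥108.5 trillion.
ΔT of +¥7 trillion changes first-round spending by −c·ΔT = −¥4.13 trillion, contributing k·(−c·ΔT) = (−¥4.13 trillion) / 0.6634 ≈ −¥6.2 trillion.
Net ΔY = k(ΔG − c·ΔT) = (−¥76.13 trillion) / 0.6634 ≈ −¥115 trillion.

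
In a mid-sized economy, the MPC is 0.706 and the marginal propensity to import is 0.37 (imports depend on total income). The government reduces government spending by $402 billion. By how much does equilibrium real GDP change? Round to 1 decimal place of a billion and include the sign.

Government-spending multiplier = 1/(1 − c + m) = 1/(1 − 0.706 + 0.37) = 1/0.664 ≈ 1.506.
ΔY = k × ΔG = (−$402 billion) / 0.664 ≈ −$605.4 billion.

−$605.4 billion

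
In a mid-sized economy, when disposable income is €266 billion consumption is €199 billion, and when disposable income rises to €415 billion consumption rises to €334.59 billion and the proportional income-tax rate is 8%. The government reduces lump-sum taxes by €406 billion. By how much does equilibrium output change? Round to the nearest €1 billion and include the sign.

MPC = ΔC/ΔYd = (334.59 − 199)/(415 − 266) = 135.59/149 = 0.91.
A lump-sum tax change of −€406 billion shifts disposable income by +€406 billion; first-round consumption changes by −c × ΔT = −0.91 × (−€406 billion) = +€369.46 billion.
Expenditure multiplier = 1/(1 − c(1−t)) = 1/(1 − 0.91×0.92) = 1/0.1628 ≈ 6.143.
The tax multiplier is −c × k ≈ −5.59, so ΔY = k × (−c·ΔT) = (+€369.46 billion) / 0.1628 ≈ +€2,269 billion.

+€2,269 billion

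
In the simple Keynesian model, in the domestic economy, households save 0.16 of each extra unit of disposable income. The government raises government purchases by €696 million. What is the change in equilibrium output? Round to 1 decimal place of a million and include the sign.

+€4,350.0 million

MPC = 1 − MPS = 1 − 0.16 = 0.84.
Expenditure multiplier = 1/(1 − MPC) = 1/(1 − 0.84) = 1/0.16 = 6.25.
ΔY = k × ΔG = (+€696 million) / 0.16 = +€4,350 million.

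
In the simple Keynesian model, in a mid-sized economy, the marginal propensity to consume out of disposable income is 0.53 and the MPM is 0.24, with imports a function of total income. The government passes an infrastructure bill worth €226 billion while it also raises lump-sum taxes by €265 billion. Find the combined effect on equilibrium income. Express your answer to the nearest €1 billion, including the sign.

Expenditure multiplier = 1/(1 − c + m) = 1/(1 − 0.53 + 0.24) = 1/0.71 ≈ 1.408.
ΔG contributes k·ΔG = (+€226 billion) / 0.71 ≈ +€318.3 billion.
ΔT of +€265 billion changes first-round spending by −c·ΔT = −€140.45 billion, contributing k·(−c·ΔT) = (−€140.45 billion) / 0.71 ≈ −€197.8 billion.
Net ΔY = k(ΔG − c·ΔT) = (+€85.55 billion) / 0.71 ≈ +€120 billion.

+€120 billion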